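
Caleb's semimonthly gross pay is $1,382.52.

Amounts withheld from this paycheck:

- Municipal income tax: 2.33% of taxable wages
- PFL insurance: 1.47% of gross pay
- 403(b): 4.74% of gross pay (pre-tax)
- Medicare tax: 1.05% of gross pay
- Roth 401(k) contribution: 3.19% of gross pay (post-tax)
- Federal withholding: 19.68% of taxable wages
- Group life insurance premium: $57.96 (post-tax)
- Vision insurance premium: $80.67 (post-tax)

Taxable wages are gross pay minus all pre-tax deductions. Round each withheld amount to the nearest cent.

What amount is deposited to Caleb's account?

403(b): $1,382.52 × 0.0474 = $65.53
Taxable wages = $1,382.52 − $65.53 = $1,316.99
Federal withholding: $1,316.99 × 0.1968 = $259.18
Municipal income tax: $1,316.99 × 0.0233 = $30.69
PFL insurance: $1,382.52 × 0.0147 = $20.32
Medicare tax: $1,382.52 × 0.0105 = $14.52
Roth 401(k) contribution: $1,382.52 × 0.0319 = $44.10
Group life insurance premium: $57.96
Vision insurance premium: $80.67
Total deductions = $65.53 + $259.18 + $30.69 + $20.32 + $14.52 + $44.10 + $57.96 + $80.67 = $572.97
Net pay = $1,382.52 − $572.97 = $809.55

$809.55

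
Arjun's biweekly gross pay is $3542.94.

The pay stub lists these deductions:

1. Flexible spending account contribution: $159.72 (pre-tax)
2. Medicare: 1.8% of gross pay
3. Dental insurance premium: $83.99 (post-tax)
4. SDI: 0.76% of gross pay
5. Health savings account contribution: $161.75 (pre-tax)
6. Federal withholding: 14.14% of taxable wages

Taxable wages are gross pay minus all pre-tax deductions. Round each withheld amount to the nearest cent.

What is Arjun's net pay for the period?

Health savings account contribution: $161.75
Flexible spending account contribution: $159.72
Pre-tax total = $161.75 + $159.72 = $321.47
Taxable wages = $3542.94 − $321.47 = $3221.47
Federal withholding: $3221.47 × 0.1414 = $455.52
SDI: $3542.94 × 0.0076 = $26.93
Medicare: $3542.94 × 0.018 = $63.77
Dental insurance premium: $83.99
Total deductions = $161.75 + $159.72 + $455.52 + $26.93 + $63.77 + $83.99 = $951.68
Net pay = $3542.94 − $951.68 = $2591.26

$2591.26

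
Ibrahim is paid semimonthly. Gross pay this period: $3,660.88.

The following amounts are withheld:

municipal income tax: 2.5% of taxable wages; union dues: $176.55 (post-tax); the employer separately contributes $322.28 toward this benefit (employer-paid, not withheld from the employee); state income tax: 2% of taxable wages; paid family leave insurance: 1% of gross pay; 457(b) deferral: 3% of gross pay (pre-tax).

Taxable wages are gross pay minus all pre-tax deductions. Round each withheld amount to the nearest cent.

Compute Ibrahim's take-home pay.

$3,178.09

457(b) deferral: $3,660.88 × 0.03 = $109.83
Taxable wages = $3,660.88 − $109.83 = $3,551.05
State income tax: $3,551.05 × 0.02 = $71.02
Municipal income tax: $3,551.05 × 0.025 = $88.78
Paid family leave insurance: $3,660.88 × 0.01 = $36.61
Union dues: $176.55
(Employer's $322.28 toward union dues is not withheld from the employee.)
Total deductions = $109.83 + $71.02 + $88.78 + $36.61 + $176.55 = $482.79
Net pay = $3,660.88 − $482.79 = $3,178.09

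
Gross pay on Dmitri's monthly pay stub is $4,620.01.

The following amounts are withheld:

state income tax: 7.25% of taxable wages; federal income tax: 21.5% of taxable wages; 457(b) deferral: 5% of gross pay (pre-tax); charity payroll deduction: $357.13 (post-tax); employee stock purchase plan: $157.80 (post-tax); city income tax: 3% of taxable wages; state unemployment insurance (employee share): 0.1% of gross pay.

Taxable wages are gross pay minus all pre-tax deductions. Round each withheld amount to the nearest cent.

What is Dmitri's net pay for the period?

$2,475.95

457(b) deferral: $4,620.01 × 0.05 = $231.00
Taxable wages = $4,620.01 − $231.00 = $4,389.01
State income tax: $4,389.01 × 0.0725 = $318.20
City income tax: $4,389.01 × 0.03 = $131.67
Federal income tax: $4,389.01 × 0.215 = $943.64
State unemployment insurance (employee share): $4,620.01 × 0.001 = $4.62
Charity payroll deduction: $357.13
Employee stock purchase plan: $157.80
Total deductions = $231.00 + $318.20 + $131.67 + $943.64 + $4.62 + $357.13 + $157.80 = $2,144.06
Net pay = $4,620.01 − $2,144.06 = $2,475.95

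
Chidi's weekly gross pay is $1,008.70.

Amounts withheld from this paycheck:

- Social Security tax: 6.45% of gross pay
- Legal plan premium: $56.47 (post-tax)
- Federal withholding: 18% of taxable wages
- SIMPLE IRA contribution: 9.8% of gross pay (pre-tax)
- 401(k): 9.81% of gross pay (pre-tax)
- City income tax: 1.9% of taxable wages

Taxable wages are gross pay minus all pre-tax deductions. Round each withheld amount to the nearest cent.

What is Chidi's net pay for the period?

$528.00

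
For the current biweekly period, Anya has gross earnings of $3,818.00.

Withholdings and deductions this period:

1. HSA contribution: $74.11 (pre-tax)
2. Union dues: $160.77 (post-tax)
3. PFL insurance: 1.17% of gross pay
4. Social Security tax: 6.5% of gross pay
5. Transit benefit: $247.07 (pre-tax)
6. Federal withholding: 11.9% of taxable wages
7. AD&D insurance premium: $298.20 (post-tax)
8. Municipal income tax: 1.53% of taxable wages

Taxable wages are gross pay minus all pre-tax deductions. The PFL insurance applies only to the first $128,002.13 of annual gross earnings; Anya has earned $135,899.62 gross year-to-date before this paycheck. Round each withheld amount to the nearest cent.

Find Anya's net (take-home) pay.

HSA contribution: $74.11
Transit benefit: $247.07
Pre-tax total = $74.11 + $247.07 = $321.18
Taxable wages = $3,818.00 − $321.18 = $3,496.82
Federal withholding: $3,496.82 × 0.119 = $416.12
Municipal income tax: $3,496.82 × 0.0153 = $53.50
Social Security tax: $3,818.00 × 0.065 = $248.17
PFL insurance: annual cap $128,002.13 already reached (YTD $135,899.62), so $0.00
Union dues: $160.77
AD&D insurance premium: $298.20
Total deductions = $74.11 + $247.07 + $416.12 + $53.50 + $248.17 + $0.00 + $160.77 + $298.20 = $1,497.94
Net pay = $3,818.00 − $1,497.94 = $2,320.06

$2,320.06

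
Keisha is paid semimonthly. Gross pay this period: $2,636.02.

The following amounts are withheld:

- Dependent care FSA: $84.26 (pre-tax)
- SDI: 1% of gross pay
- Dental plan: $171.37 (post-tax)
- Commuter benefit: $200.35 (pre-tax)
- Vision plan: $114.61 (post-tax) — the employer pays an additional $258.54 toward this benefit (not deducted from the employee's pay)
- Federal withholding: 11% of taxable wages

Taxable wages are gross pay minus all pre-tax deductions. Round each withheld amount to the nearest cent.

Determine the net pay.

$1,780.41

Dependent care FSA: $84.26
Commuter benefit: $200.35
Pre-tax total = $84.26 + $200.35 = $284.61
Taxable wages = $2,636.02 − $284.61 = $2,351.41
Federal withholding: $2,351.41 × 0.11 = $258.66
SDI: $2,636.02 × 0.01 = $26.36
Dental plan: $171.37
Vision plan: $114.61
(Employer's $258.54 toward vision plan is not withheld from the employee.)
Total deductions = $84.26 + $200.35 + $258.66 + $26.36 + $171.37 + $114.61 = $855.61
Net pay = $2,636.02 − $855.61 = $1,780.41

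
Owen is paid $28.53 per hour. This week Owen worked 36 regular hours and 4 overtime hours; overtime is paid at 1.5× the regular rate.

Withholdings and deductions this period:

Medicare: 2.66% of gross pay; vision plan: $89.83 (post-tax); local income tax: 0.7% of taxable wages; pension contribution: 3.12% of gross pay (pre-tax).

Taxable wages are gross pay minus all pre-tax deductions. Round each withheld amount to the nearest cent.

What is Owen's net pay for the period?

Regular pay: 36 × $28.53 = $1,027.08
Overtime pay: 4 × $28.53 × 1.5 = $171.18
Gross pay = $1,027.08 + $171.18 = $1,198.26
Pension contribution: $1,198.26 × 0.0312 = $37.39
Taxable wages = $1,198.26 − $37.39 = $1,160.87
Local income tax: $1,160.87 × 0.007 = $8.13
Medicare: $1,198.26 × 0.0266 = $31.87
Vision plan: $89.83
Total deductions = $37.39 + $8.13 + $31.87 + $89.83 = $167.22
Net pay = $1,198.26 − $167.22 = $1,031.04

$1,031.04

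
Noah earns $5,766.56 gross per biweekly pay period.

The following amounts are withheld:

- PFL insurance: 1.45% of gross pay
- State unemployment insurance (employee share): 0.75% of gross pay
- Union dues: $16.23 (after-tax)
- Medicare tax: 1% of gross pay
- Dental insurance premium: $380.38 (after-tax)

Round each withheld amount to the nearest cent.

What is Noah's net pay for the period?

PFL insurance: $5,766.56 × 0.0145 = $83.62
Medicare tax: $5,766.56 × 0.01 = $57.67
State unemployment insurance (employee share): $5,766.56 × 0.0075 = $43.25
Union dues: $16.23
Dental insurance premium: $380.38
Total deductions = $83.62 + $57.67 + $43.25 + $16.23 + $380.38 = $581.15
Net pay = $5,766.56 − $581.15 = $5,185.41

$5,185.41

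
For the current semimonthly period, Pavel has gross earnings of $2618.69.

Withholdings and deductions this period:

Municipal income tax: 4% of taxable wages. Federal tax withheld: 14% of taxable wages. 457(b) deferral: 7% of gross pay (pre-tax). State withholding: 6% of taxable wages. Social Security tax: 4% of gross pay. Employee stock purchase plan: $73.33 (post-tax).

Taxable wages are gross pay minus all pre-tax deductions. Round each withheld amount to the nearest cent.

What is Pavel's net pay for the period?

457(b) deferral: $2618.69 × 0.07 = $183.31
Taxable wages = $2618.69 − $183.31 = $2435.38
Federal tax withheld: $2435.38 × 0.14 = $340.95
State withholding: $2435.38 × 0.06 = $146.12
Municipal income tax: $2435.38 × 0.04 = $97.42
Social Security tax: $2618.69 × 0.04 = $104.75
Employee stock purchase plan: $73.33
Total deductions = $183.31 + $340.95 + $146.12 + $97.42 + $104.75 + $73.33 = $945.88
Net pay = $2618.69 − $945.88 = $1672.81

$1672.81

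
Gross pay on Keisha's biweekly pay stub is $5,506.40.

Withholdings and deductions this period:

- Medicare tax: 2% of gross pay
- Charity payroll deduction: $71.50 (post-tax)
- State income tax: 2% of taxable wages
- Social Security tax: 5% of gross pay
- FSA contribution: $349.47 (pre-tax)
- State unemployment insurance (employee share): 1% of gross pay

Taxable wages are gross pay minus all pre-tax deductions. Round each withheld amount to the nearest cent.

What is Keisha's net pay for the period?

$4,541.78

FSA contribution: $349.47
Taxable wages = $5,506.40 − $349.47 = $5,156.93
State income tax: $5,156.93 × 0.02 = $103.14
Social Security tax: $5,506.40 × 0.05 = $275.32
State unemployment insurance (employee share): $5,506.40 × 0.01 = $55.06
Medicare tax: $5,506.40 × 0.02 = $110.13
Charity payroll deduction: $71.50
Total deductions = $349.47 + $103.14 + $275.32 + $55.06 + $110.13 + $71.50 = $964.62
Net pay = $5,506.40 − $964.62 = $4,541.78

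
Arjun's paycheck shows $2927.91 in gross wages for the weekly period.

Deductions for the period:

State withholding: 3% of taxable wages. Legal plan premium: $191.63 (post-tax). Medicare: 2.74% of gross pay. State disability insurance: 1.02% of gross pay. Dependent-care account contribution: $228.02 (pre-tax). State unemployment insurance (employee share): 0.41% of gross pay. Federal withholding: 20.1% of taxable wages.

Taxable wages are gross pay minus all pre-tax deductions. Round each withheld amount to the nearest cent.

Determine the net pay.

$1762.50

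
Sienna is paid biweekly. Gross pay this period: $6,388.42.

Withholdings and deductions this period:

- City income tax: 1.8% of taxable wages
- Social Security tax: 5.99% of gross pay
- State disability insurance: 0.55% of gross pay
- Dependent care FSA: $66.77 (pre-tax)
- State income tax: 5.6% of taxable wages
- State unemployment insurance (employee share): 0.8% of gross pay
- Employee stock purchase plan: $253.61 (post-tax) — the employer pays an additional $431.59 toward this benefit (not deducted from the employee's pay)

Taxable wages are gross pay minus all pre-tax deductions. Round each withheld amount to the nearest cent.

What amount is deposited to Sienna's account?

$5,131.32

Dependent care FSA: $66.77
Taxable wages = $6,388.42 − $66.77 = $6,321.65
State income tax: $6,321.65 × 0.056 = $354.01
City income tax: $6,321.65 × 0.018 = $113.79
State disability insurance: $6,388.42 × 0.0055 = $35.14
Social Security tax: $6,388.42 × 0.0599 = $382.67
State unemployment insurance (employee share): $6,388.42 × 0.008 = $51.11
Employee stock purchase plan: $253.61
(Employer's $431.59 toward employee stock purchase plan is not withheld from the employee.)
Total deductions = $66.77 + $354.01 + $113.79 + $35.14 + $382.67 + $51.11 + $253.61 = $1,257.10
Net pay = $6,388.42 − $1,257.10 = $5,131.32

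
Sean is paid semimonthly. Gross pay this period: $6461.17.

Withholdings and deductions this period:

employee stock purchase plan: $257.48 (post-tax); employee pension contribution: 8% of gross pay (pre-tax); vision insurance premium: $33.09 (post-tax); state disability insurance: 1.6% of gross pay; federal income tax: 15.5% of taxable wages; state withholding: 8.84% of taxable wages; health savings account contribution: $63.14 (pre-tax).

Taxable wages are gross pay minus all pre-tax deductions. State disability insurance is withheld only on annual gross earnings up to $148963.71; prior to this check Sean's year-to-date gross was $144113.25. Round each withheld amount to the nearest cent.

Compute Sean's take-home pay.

$4081.49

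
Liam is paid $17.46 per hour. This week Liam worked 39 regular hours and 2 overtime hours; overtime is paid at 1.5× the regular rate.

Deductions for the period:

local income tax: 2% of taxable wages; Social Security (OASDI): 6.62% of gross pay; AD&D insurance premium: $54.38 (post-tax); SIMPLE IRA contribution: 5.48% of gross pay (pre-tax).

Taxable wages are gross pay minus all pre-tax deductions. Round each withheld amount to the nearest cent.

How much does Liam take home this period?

Regular pay: 39 × $17.46 = $680.94
Overtime pay: 2 × $17.46 × 1.5 = $52.38
Gross pay = $680.94 + $52.38 = $733.32
SIMPLE IRA contribution: $733.32 × 0.0548 = $40.19
Taxable wages = $733.32 − $40.19 = $693.13
Local income tax: $693.13 × 0.02 = $13.86
Social Security (OASDI): $733.32 × 0.0662 = $48.55
AD&D insurance premium: $54.38
Total deductions = $40.19 + $13.86 + $48.55 + $54.38 = $156.98
Net pay = $733.32 − $156.98 = $576.34

$576.34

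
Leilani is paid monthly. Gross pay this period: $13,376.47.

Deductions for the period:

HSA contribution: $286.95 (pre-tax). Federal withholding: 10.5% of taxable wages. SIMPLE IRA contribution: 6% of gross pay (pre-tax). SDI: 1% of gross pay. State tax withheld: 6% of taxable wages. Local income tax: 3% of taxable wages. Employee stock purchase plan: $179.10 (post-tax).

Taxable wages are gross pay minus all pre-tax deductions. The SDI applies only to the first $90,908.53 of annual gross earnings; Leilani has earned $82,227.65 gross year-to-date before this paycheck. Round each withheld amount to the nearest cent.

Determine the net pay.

HSA contribution: $286.95
SIMPLE IRA contribution: $13,376.47 × 0.06 = $802.59
Pre-tax total = $286.95 + $802.59 = $1,089.54
Taxable wages = $13,376.47 − $1,089.54 = $12,286.93
Local income tax: $12,286.93 × 0.03 = $368.61
State tax withheld: $12,286.93 × 0.06 = $737.22
Federal withholding: $12,286.93 × 0.105 = $1,290.13
SDI: only $90,908.53 − $82,227.65 = $8,680.88 of this check is subject → $8,680.88 × 0.01 = $86.81
Employee stock purchase plan: $179.10
Total deductions = $286.95 + $802.59 + $368.61 + $737.22 + $1,290.13 + $86.81 + $179.10 = $3,751.41
Net pay = $13,376.47 − $3,751.41 = $9,625.06

$9,625.06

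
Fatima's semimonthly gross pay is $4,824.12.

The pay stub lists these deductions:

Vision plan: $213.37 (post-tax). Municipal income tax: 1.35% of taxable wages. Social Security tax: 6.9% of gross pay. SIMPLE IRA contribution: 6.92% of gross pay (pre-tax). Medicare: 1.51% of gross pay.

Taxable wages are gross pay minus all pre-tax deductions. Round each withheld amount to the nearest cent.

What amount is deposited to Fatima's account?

SIMPLE IRA contribution: $4,824.12 × 0.0692 = $333.83
Taxable wages = $4,824.12 − $333.83 = $4,490.29
Municipal income tax: $4,490.29 × 0.0135 = $60.62
Social Security tax: $4,824.12 × 0.069 = $332.86
Medicare: $4,824.12 × 0.0151 = $72.84
Vision plan: $213.37
Total deductions = $333.83 + $60.62 + $332.86 + $72.84 + $213.37 = $1,013.52
Net pay = $4,824.12 − $1,013.52 = $3,810.60

$3,810.60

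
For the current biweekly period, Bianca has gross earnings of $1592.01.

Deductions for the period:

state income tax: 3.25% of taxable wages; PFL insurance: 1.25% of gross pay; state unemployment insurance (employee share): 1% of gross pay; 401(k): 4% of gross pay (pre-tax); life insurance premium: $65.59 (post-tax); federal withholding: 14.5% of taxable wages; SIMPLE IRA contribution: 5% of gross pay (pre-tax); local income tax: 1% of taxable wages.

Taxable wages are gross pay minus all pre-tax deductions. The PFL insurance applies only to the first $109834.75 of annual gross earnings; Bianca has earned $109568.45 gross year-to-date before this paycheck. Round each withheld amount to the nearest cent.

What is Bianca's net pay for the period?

401(k): $1592.01 × 0.04 = $63.68
SIMPLE IRA contribution: $1592.01 × 0.05 = $79.60
Pre-tax total = $63.68 + $79.60 = $143.28
Taxable wages = $1592.01 − $143.28 = $1448.73
Federal withholding: $1448.73 × 0.145 = $210.07
State income tax: $1448.73 × 0.0325 = $47.08
Local income tax: $1448.73 × 0.01 = $14.49
State unemployment insurance (employee share): $1592.01 × 0.01 = $15.92
PFL insurance: only $109834.75 − $109568.45 = $266.30 of this check is subject → $266.30 × 0.0125 = $3.33
Life insurance premium: $65.59
Total deductions = $63.68 + $79.60 + $210.07 + $47.08 + $14.49 + $15.92 + $3.33 + $65.59 = $499.76
Net pay = $1592.01 − $499.76 = $1092.25

$1092.25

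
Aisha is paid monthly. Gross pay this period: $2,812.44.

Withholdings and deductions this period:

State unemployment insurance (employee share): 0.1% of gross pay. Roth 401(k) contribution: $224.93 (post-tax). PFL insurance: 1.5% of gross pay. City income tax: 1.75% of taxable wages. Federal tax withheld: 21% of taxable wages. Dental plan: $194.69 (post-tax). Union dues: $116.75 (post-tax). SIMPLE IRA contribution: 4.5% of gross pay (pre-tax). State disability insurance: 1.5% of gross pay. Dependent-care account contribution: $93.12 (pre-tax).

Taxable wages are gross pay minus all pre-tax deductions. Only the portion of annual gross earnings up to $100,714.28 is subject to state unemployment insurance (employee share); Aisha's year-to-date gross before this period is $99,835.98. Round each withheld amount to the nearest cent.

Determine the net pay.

Dependent-care account contribution: $93.12
SIMPLE IRA contribution: $2,812.44 × 0.045 = $126.56
Pre-tax total = $93.12 + $126.56 = $219.68
Taxable wages = $2,812.44 − $219.68 = $2,592.76
Federal tax withheld: $2,592.76 × 0.21 = $544.48
City income tax: $2,592.76 × 0.0175 = $45.37
State disability insurance: $2,812.44 × 0.015 = $42.19
State unemployment insurance (employee share): only $100,714.28 − $99,835.98 = $878.30 of this check is subject → $878.30 × 0.001 = $0.88
PFL insurance: $2,812.44 × 0.015 = $42.19
Dental plan: $194.69
Union dues: $116.75
Roth 401(k) contribution: $224.93
Total deductions = $93.12 + $126.56 + $544.48 + $45.37 + $42.19 + $0.88 + $42.19 + $194.69 + $116.75 + $224.93 = $1,431.16
Net pay = $2,812.44 − $1,431.16 = $1,381.28

$1,381.28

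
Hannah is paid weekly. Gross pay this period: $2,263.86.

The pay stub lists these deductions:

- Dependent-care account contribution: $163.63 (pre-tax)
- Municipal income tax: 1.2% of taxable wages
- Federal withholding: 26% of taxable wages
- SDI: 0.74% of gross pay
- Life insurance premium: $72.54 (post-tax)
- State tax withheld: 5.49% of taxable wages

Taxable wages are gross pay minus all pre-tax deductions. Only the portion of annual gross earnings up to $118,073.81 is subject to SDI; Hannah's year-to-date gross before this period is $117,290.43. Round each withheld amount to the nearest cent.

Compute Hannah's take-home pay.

$1,335.33

Dependent-care account contribution: $163.63
Taxable wages = $2,263.86 − $163.63 = $2,100.23
State tax withheld: $2,100.23 × 0.0549 = $115.30
Federal withholding: $2,100.23 × 0.26 = $546.06
Municipal income tax: $2,100.23 × 0.012 = $25.20
SDI: only $118,073.81 − $117,290.43 = $783.38 of this check is subject → $783.38 × 0.0074 = $5.80
Life insurance premium: $72.54
Total deductions = $163.63 + $115.30 + $546.06 + $25.20 + $5.80 + $72.54 = $928.53
Net pay = $2,263.86 − $928.53 = $1,335.33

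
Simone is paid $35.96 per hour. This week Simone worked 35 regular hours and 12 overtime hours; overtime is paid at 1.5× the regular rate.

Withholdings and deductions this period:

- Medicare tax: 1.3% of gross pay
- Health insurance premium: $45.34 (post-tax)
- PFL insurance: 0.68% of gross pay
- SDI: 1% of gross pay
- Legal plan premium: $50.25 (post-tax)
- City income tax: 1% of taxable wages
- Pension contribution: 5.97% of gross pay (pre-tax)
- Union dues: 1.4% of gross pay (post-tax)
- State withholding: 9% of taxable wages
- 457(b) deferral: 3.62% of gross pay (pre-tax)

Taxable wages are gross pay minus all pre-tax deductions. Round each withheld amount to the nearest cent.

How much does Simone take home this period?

Regular pay: 35 × $35.96 = $1,258.60
Overtime pay: 12 × $35.96 × 1.5 = $647.28
Gross pay = $1,258.60 + $647.28 = $1,905.88
Pension contribution: $1,905.88 × 0.0597 = $113.78
457(b) deferral: $1,905.88 × 0.0362 = $68.99
Pre-tax total = $113.78 + $68.99 = $182.77
Taxable wages = $1,905.88 − $182.77 = $1,723.11
City income tax: $1,723.11 × 0.01 = $17.23
State withholding: $1,723.11 × 0.09 = $155.08
PFL insurance: $1,905.88 × 0.0068 = $12.96
SDI: $1,905.88 × 0.01 = $19.06
Medicare tax: $1,905.88 × 0.013 = $24.78
Health insurance premium: $45.34
Legal plan premium: $50.25
Union dues: $1,905.88 × 0.014 = $26.68
Total deductions = $113.78 + $68.99 + $17.23 + $155.08 + $12.96 + $19.06 + $24.78 + $45.34 + $50.25 + $26.68 = $534.15
Net pay = $1,905.88 − $534.15 = $1,371.73

$1,371.73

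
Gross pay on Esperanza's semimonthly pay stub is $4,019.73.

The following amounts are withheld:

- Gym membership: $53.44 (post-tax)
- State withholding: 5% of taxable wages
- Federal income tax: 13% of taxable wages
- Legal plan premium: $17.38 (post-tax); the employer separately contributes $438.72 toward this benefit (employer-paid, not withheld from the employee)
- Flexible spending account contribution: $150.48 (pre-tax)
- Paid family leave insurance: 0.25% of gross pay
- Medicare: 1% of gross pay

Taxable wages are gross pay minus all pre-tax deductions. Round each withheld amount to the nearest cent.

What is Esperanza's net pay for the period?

Flexible spending account contribution: $150.48
Taxable wages = $4,019.73 − $150.48 = $3,869.25
Federal income tax: $3,869.25 × 0.13 = $503.00
State withholding: $3,869.25 × 0.05 = $193.46
Medicare: $4,019.73 × 0.01 = $40.20
Paid family leave insurance: $4,019.73 × 0.0025 = $10.05
Legal plan premium: $17.38
Gym membership: $53.44
(Employer's $438.72 toward legal plan premium is not withheld from the employee.)
Total deductions = $150.48 + $503.00 + $193.46 + $40.20 + $10.05 + $17.38 + $53.44 = $968.01
Net pay = $4,019.73 − $968.01 = $3,051.72

$3,051.72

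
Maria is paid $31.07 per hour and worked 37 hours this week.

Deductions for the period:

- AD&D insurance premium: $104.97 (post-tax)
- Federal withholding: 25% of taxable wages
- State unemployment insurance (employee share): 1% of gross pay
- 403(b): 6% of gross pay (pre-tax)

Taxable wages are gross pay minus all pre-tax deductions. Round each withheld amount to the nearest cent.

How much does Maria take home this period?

$693.99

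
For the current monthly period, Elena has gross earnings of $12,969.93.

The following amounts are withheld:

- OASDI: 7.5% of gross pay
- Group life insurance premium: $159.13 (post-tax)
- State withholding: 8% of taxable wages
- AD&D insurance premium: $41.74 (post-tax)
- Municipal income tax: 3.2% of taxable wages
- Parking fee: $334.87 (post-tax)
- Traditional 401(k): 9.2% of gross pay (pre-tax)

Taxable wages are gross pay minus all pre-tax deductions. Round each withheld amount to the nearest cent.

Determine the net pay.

$8,949.23

Traditional 401(k): $12,969.93 × 0.092 = $1,193.23
Taxable wages = $12,969.93 − $1,193.23 = $11,776.70
Municipal income tax: $11,776.70 × 0.032 = $376.85
State withholding: $11,776.70 × 0.08 = $942.14
OASDI: $12,969.93 × 0.075 = $972.74
Group life insurance premium: $159.13
AD&D insurance premium: $41.74
Parking fee: $334.87
Total deductions = $1,193.23 + $376.85 + $942.14 + $972.74 + $159.13 + $41.74 + $334.87 = $4,020.70
Net pay = $12,969.93 − $4,020.70 = $8,949.23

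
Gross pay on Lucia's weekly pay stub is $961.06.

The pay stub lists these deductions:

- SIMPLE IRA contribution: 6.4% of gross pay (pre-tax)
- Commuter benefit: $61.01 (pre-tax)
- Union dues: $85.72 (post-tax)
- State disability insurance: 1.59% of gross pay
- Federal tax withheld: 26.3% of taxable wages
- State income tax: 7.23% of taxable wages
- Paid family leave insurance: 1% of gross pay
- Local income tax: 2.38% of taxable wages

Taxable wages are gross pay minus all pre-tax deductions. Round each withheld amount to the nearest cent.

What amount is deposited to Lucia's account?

SIMPLE IRA contribution: $961.06 × 0.064 = $61.51
Commuter benefit: $61.01
Pre-tax total = $61.51 + $61.01 = $122.52
Taxable wages = $961.06 − $122.52 = $838.54
Local income tax: $838.54 × 0.0238 = $19.96
State income tax: $838.54 × 0.0723 = $60.63
Federal tax withheld: $838.54 × 0.263 = $220.54
Paid family leave insurance: $961.06 × 0.01 = $9.61
State disability insurance: $961.06 × 0.0159 = $15.28
Union dues: $85.72
Total deductions = $61.51 + $61.01 + $19.96 + $60.63 + $220.54 + $9.61 + $15.28 + $85.72 = $534.26
Net pay = $961.06 − $534.26 = $426.80

$426.80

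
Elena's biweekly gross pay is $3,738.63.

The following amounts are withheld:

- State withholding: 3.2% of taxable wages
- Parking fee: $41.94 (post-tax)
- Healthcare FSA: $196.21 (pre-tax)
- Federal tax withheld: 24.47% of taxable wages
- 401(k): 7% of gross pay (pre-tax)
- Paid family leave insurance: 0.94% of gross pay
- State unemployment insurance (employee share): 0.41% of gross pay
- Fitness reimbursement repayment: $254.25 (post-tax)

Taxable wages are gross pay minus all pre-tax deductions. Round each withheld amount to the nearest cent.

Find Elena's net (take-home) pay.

$2,026.29

401(k): $3,738.63 × 0.07 = $261.70
Healthcare FSA: $196.21
Pre-tax total = $261.70 + $196.21 = $457.91
Taxable wages = $3,738.63 − $457.91 = $3,280.72
Federal tax withheld: $3,280.72 × 0.2447 = $802.79
State withholding: $3,280.72 × 0.032 = $104.98
State unemployment insurance (employee share): $3,738.63 × 0.0041 = $15.33
Paid family leave insurance: $3,738.63 × 0.0094 = $35.14
Parking fee: $41.94
Fitness reimbursement repayment: $254.25
Total deductions = $261.70 + $196.21 + $802.79 + $104.98 + $15.33 + $35.14 + $41.94 + $254.25 = $1,712.34
Net pay = $3,738.63 − $1,712.34 = $2,026.29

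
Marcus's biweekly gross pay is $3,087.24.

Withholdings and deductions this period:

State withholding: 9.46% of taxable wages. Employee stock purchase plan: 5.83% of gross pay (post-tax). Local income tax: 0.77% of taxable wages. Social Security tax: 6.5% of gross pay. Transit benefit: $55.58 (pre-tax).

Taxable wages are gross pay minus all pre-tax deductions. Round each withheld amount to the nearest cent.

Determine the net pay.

$2,340.86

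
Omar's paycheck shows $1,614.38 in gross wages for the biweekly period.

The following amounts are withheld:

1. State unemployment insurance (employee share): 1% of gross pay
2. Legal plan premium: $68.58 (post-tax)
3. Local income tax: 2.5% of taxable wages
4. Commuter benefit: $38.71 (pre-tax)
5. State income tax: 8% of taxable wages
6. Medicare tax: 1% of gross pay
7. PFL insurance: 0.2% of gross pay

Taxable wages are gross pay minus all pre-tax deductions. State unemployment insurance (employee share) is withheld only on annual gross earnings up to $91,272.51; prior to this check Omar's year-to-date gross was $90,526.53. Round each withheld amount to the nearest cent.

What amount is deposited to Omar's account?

Commuter benefit: $38.71
Taxable wages = $1,614.38 − $38.71 = $1,575.67
Local income tax: $1,575.67 × 0.025 = $39.39
State income tax: $1,575.67 × 0.08 = $126.05
State unemployment insurance (employee share): only $91,272.51 − $90,526.53 = $745.98 of this check is subject → $745.98 × 0.01 = $7.46
PFL insurance: $1,614.38 × 0.002 = $3.23
Medicare tax: $1,614.38 × 0.01 = $16.14
Legal plan premium: $68.58
Total deductions = $38.71 + $39.39 + $126.05 + $7.46 + $3.23 + $16.14 + $68.58 = $299.56
Net pay = $1,614.38 − $299.56 = $1,314.82

$1,314.82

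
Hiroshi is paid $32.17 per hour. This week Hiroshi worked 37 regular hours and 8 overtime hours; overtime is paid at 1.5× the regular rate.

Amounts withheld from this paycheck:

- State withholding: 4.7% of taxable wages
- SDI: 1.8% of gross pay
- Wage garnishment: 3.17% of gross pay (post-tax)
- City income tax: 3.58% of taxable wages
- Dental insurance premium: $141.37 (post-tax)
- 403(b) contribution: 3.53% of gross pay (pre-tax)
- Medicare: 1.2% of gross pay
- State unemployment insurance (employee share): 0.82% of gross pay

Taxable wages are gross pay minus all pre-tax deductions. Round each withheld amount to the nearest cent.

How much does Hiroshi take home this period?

Regular pay: 37 × $32.17 = $1190.29
Overtime pay: 8 × $32.17 × 1.5 = $386.04
Gross pay = $1190.29 + $386.04 = $1576.33
403(b) contribution: $1576.33 × 0.0353 = $55.64
Taxable wages = $1576.33 − $55.64 = $1520.69
City income tax: $1520.69 × 0.0358 = $54.44
State withholding: $1520.69 × 0.047 = $71.47
SDI: $1576.33 × 0.018 = $28.37
Medicare: $1576.33 × 0.012 = $18.92
State unemployment insurance (employee share): $1576.33 × 0.0082 = $12.93
Dental insurance premium: $141.37
Wage garnishment: $1576.33 × 0.0317 = $49.97
Total deductions = $55.64 + $54.44 + $71.47 + $28.37 + $18.92 + $12.93 + $141.37 + $49.97 = $433.11
Net pay = $1576.33 − $433.11 = $1143.22

$1143.22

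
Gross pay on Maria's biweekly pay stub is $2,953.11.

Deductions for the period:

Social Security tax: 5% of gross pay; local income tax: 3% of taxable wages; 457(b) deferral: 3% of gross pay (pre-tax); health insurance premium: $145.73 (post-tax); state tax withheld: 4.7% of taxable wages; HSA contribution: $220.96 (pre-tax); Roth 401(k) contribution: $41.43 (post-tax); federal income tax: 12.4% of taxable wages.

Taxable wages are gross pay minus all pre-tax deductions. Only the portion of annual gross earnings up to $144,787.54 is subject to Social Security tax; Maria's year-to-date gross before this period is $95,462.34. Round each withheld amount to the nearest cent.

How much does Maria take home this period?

HSA contribution: $220.96
457(b) deferral: $2,953.11 × 0.03 = $88.59
Pre-tax total = $220.96 + $88.59 = $309.55
Taxable wages = $2,953.11 − $309.55 = $2,643.56
Local income tax: $2,643.56 × 0.03 = $79.31
Federal income tax: $2,643.56 × 0.124 = $327.80
State tax withheld: $2,643.56 × 0.047 = $124.25
Social Security tax: cap not yet reached, full $2,953.11 is subject → $2,953.11 × 0.05 = $147.66
Health insurance premium: $145.73
Roth 401(k) contribution: $41.43
Total deductions = $220.96 + $88.59 + $79.31 + $327.80 + $124.25 + $147.66 + $145.73 + $41.43 = $1,175.73
Net pay = $2,953.11 − $1,175.73 = $1,777.38

$1,777.38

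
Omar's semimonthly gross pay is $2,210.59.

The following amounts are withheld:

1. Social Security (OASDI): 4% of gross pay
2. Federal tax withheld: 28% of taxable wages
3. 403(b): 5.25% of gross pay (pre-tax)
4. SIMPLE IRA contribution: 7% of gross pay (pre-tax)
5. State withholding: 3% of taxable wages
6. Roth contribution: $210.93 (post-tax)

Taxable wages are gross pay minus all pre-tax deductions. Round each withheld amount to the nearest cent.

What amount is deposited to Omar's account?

$1,039.11

403(b): $2,210.59 × 0.0525 = $116.06
SIMPLE IRA contribution: $2,210.59 × 0.07 = $154.74
Pre-tax total = $116.06 + $154.74 = $270.80
Taxable wages = $2,210.59 − $270.80 = $1,939.79
Federal tax withheld: $1,939.79 × 0.28 = $543.14
State withholding: $1,939.79 × 0.03 = $58.19
Social Security (OASDI): $2,210.59 × 0.04 = $88.42
Roth contribution: $210.93
Total deductions = $116.06 + $154.74 + $543.14 + $58.19 + $88.42 + $210.93 = $1,171.48
Net pay = $2,210.59 − $1,171.48 = $1,039.11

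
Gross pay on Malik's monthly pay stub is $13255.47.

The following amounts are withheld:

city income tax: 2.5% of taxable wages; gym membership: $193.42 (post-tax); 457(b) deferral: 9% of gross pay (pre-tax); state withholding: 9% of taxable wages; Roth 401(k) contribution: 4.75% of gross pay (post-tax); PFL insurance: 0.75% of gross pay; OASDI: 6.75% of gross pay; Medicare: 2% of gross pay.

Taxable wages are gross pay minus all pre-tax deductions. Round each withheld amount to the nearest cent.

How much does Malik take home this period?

457(b) deferral: $13255.47 × 0.09 = $1192.99
Taxable wages = $13255.47 − $1192.99 = $12062.48
City income tax: $12062.48 × 0.025 = $301.56
State withholding: $12062.48 × 0.09 = $1085.62
Medicare: $13255.47 × 0.02 = $265.11
OASDI: $13255.47 × 0.0675 = $894.74
PFL insurance: $13255.47 × 0.0075 = $99.42
Roth 401(k) contribution: $13255.47 × 0.0475 = $629.63
Gym membership: $193.42
Total deductions = $1192.99 + $301.56 + $1085.62 + $265.11 + $894.74 + $99.42 + $629.63 + $193.42 = $4662.49
Net pay = $13255.47 − $4662.49 = $8592.98

$8592.98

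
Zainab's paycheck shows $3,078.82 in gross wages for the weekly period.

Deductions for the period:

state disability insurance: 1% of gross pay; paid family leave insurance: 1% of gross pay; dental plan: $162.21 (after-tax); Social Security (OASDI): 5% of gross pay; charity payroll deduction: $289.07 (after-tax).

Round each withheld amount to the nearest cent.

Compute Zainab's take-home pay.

State disability insurance: $3,078.82 × 0.01 = $30.79
Paid family leave insurance: $3,078.82 × 0.01 = $30.79
Social Security (OASDI): $3,078.82 × 0.05 = $153.94
Dental plan: $162.21
Charity payroll deduction: $289.07
Total deductions = $30.79 + $30.79 + $153.94 + $162.21 + $289.07 = $666.80
Net pay = $3,078.82 − $666.80 = $2,412.02

$2,412.02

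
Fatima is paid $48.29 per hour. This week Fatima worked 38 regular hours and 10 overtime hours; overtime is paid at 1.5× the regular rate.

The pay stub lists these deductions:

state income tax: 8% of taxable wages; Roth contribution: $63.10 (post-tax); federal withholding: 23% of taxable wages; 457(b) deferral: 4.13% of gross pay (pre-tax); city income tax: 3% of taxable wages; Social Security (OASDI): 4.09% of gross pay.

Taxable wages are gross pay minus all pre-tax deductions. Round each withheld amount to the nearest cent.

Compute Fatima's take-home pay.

Regular pay: 38 × $48.29 = $1,835.02
Overtime pay: 10 × $48.29 × 1.5 = $724.35
Gross pay = $1,835.02 + $724.35 = $2,559.37
457(b) deferral: $2,559.37 × 0.0413 = $105.70
Taxable wages = $2,559.37 − $105.70 = $2,453.67
Federal withholding: $2,453.67 × 0.23 = $564.34
State income tax: $2,453.67 × 0.08 = $196.29
City income tax: $2,453.67 × 0.03 = $73.61
Social Security (OASDI): $2,559.37 × 0.0409 = $104.68
Roth contribution: $63.10
Total deductions = $105.70 + $564.34 + $196.29 + $73.61 + $104.68 + $63.10 = $1,107.72
Net pay = $2,559.37 − $1,107.72 = $1,451.65

$1,451.65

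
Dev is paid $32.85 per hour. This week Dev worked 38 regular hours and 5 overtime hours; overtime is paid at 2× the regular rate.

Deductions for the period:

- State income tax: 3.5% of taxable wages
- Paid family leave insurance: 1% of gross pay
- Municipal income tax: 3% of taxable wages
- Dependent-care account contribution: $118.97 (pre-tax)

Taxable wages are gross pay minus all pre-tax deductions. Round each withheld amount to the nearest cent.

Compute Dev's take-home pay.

$1,347.31

Regular pay: 38 × $32.85 = $1,248.30
Overtime pay: 5 × $32.85 × 2 = $328.50
Gross pay = $1,248.30 + $328.50 = $1,576.80
Dependent-care account contribution: $118.97
Taxable wages = $1,576.80 − $118.97 = $1,457.83
Municipal income tax: $1,457.83 × 0.03 = $43.73
State income tax: $1,457.83 × 0.035 = $51.02
Paid family leave insurance: $1,576.80 × 0.01 = $15.77
Total deductions = $118.97 + $43.73 + $51.02 + $15.77 = $229.49
Net pay = $1,576.80 − $229.49 = $1,347.31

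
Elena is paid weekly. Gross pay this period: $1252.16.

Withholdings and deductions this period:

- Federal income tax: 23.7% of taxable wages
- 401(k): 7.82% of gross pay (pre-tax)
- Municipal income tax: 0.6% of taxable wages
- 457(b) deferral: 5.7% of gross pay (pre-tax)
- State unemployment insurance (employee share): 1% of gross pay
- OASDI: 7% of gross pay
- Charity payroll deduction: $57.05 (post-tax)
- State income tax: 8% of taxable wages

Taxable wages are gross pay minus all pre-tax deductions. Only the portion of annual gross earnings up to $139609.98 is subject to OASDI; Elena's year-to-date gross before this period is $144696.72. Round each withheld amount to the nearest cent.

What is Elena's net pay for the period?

401(k): $1252.16 × 0.0782 = $97.92
457(b) deferral: $1252.16 × 0.057 = $71.37
Pre-tax total = $97.92 + $71.37 = $169.29
Taxable wages = $1252.16 − $169.29 = $1082.87
Federal income tax: $1082.87 × 0.237 = $256.64
State income tax: $1082.87 × 0.08 = $86.63
Municipal income tax: $1082.87 × 0.006 = $6.50
OASDI: annual cap $139609.98 already reached (YTD $144696.72), so $0.00
State unemployment insurance (employee share): $1252.16 × 0.01 = $12.52
Charity payroll deduction: $57.05
Total deductions = $97.92 + $71.37 + $256.64 + $86.63 + $6.50 + $0.00 + $12.52 + $57.05 = $588.63
Net pay = $1252.16 − $588.63 = $663.53

$663.53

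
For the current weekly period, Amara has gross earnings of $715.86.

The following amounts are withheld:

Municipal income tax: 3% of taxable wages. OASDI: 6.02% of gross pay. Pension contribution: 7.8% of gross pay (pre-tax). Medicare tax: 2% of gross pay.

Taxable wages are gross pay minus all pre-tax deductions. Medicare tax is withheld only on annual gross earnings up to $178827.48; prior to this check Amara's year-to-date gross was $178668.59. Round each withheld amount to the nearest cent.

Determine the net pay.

Pension contribution: $715.86 × 0.078 = $55.84
Taxable wages = $715.86 − $55.84 = $660.02
Municipal income tax: $660.02 × 0.03 = $19.80
OASDI: $715.86 × 0.0602 = $43.09
Medicare tax: only $178827.48 − $178668.59 = $158.89 of this check is subject → $158.89 × 0.02 = $3.18
Total deductions = $55.84 + $19.80 + $43.09 + $3.18 = $121.91
Net pay = $715.86 − $121.91 = $593.95

$593.95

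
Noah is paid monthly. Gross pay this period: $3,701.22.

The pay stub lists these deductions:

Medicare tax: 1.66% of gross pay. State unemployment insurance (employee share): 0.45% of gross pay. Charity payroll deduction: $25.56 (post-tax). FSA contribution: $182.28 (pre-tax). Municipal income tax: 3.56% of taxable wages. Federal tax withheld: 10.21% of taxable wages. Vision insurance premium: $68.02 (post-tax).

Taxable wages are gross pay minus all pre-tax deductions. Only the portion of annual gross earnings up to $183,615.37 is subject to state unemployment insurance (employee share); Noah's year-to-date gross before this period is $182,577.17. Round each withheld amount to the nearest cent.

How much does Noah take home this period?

$2,874.70

FSA contribution: $182.28
Taxable wages = $3,701.22 − $182.28 = $3,518.94
Municipal income tax: $3,518.94 × 0.0356 = $125.27
Federal tax withheld: $3,518.94 × 0.1021 = $359.28
State unemployment insurance (employee share): only $183,615.37 − $182,577.17 = $1,038.20 of this check is subject → $1,038.20 × 0.0045 = $4.67
Medicare tax: $3,701.22 × 0.0166 = $61.44
Vision insurance premium: $68.02
Charity payroll deduction: $25.56
Total deductions = $182.28 + $125.27 + $359.28 + $4.67 + $61.44 + $68.02 + $25.56 = $826.52
Net pay = $3,701.22 − $826.52 = $2,874.70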